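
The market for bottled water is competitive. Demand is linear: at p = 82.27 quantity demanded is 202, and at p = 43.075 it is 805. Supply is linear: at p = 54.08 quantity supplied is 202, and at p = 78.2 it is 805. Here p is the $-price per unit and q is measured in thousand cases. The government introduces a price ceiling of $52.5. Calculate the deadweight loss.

Demand slope = (43.075 − 82.27)/(805 − 202) = −0.065, so p = 95.4 − 0.065q.
Supply slope = (78.2 − 54.08)/(805 − 202) = 0.04, so p = 46 + 0.04q.
Competitive equilibrium: 95.4 − 0.065q = 46 + 0.04q → q* = 470.4762, p* = 64.819.
At the ceiling p = 52.5, quantity supplied = (52.5 − 46)/0.04 = 162.5.
Willingness to pay at q' = 162.5: 95.4 − 0.065·162.5 = 84.8375.
Δq = 470.4762 − 162.5 = 307.9762; wedge = 84.8375 − 52.5 = 32.3375.
Welfare loss = ½ × 307.9762 × 32.3375 = $4979.59 thousand.

$4979.59 thousand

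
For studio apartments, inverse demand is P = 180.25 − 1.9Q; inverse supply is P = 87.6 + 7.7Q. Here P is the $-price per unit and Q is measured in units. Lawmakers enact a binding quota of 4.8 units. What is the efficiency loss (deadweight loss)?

$112.96

Competitive equilibrium: 180.25 − 1.9Q = 87.6 + 7.7Q → Q* = 9.651, P* = 161.913.
At Q = 4.8: demand price = 180.25 − 1.9·4.8 = 171.13; supply price = 87.6 + 7.7·4.8 = 124.56.
ΔQ = 9.651 − 4.8 = 4.851; wedge = 171.13 − 124.56 = 46.57.
DWL = ½ × 4.851 × 46.57 = $112.96.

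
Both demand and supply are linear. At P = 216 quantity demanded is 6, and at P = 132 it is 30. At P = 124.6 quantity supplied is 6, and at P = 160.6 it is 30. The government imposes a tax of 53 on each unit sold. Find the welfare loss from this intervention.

280.90

Demand slope = (132 − 216)/(30 − 6) = −3.5, so P = 237 − 3.5Q.
Supply slope = (160.6 − 124.6)/(30 − 6) = 1.5, so P = 115.6 + 1.5Q.
Competitive equilibrium: 237 − 3.5Q = 115.6 + 1.5Q → Q* = 24.28, P* = 152.02.
With the tax, the buyer price exceeds the seller price by 53: (237 − 3.5Q) − (115.6 + 1.5Q) = 53 → Q' = 13.68.
ΔQ = 24.28 − 13.68 = 10.6; the wedge equals the tax, 53.
The triangle = ½ × 10.6 × 53 = 280.90.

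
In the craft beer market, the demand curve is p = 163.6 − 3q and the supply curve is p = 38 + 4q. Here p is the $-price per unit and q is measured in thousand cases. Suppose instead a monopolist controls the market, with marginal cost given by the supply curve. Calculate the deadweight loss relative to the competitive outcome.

$101.41 thousand

Competitive equilibrium: 163.6 − 3q = 38 + 4q → q* = 17.9429, p* = 109.7714.
Marginal revenue: MR = 163.6 − 6q. Set MR = MC: 163.6 − 6q = 38 + 4q → q_m = 12.56.
Price p_m = 163.6 − 3·12.56 = 125.92; MC(q_m) = 38 + 4·12.56 = 88.24.
Competitive q* = 17.9429, so Δq = 5.3829; wedge = 125.92 − 88.24 = 37.68.
Welfare loss = ½ × 5.3829 × 37.68 = $101.41 thousand.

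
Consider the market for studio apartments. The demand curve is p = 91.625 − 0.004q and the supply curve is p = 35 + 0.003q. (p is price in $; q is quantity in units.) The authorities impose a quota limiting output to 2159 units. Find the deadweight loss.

$123089.01

Competitive equilibrium: 91.625 − 0.004q = 35 + 0.003q → q* = 8089.2857, p* = 59.2679.
At q = 2159: demand price = 91.625 − 0.004·2159 = 82.989; supply price = 35 + 0.003·2159 = 41.477.
Δq = 8089.2857 − 2159 = 5930.2857; wedge = 82.989 − 41.477 = 41.512.
The triangle = ½ × 5930.2857 × 41.512 = $123089.01.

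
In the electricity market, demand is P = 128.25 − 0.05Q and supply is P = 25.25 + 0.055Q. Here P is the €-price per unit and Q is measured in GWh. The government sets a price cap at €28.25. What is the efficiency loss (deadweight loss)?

€45057.06

Competitive equilibrium: 128.25 − 0.05Q = 25.25 + 0.055Q → Q* = 980.952381, P* = 79.202381.
At the ceiling P = 28.25, quantity supplied = (28.25 − 25.25)/0.055 = 54.545455.
Willingness to pay at Q' = 54.545455: 128.25 − 0.05·54.545455 = 125.522727.
ΔQ = 980.952381 − 54.545455 = 926.406926; wedge = 125.522727 − 28.25 = 97.272727.
Deadweight loss = ½ × 926.406926 × 97.272727 = €45057.06.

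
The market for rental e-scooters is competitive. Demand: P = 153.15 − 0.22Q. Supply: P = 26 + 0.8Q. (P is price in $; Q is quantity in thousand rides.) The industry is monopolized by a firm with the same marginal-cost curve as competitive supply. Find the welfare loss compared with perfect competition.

$249.46 thousand

Competitive equilibrium: 153.15 − 0.22Q = 26 + 0.8Q → Q* = 124.6569, P* = 125.7255.
Marginal revenue: MR = 153.15 − 0.44Q. Set MR = MC: 153.15 − 0.44Q = 26 + 0.8Q → Q_m = 102.5403.
Price P_m = 153.15 − 0.22·102.5403 = 130.5911; MC(Q_m) = 26 + 0.8·102.5403 = 108.0322.
Competitive Q* = 124.6569, so ΔQ = 22.1166; wedge = 130.5911 − 108.0322 = 22.5589.
Welfare loss = ½ × 22.1166 × 22.5589 = $249.46 thousand.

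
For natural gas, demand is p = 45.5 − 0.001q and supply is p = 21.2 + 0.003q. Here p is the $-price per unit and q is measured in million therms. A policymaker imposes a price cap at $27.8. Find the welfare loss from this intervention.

$30031.25 million

Competitive equilibrium: 45.5 − 0.001q = 21.2 + 0.003q → q* = 6075, p* = 39.425.
At the ceiling p = 27.8, quantity supplied = (27.8 − 21.2)/0.003 = 2200.
Willingness to pay at q' = 2200: 45.5 − 0.001·2200 = 43.3.
Δq = 6075 − 2200 = 3875; wedge = 43.3 − 27.8 = 15.5.
Deadweight loss = ½ × 3875 × 15.5 = $30031.25 million.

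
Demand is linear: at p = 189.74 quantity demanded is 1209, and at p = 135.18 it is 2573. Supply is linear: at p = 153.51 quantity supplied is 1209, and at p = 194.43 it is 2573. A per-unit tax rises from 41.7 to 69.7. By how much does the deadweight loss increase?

Demand slope = (135.18 − 189.74)/(2573 − 1209) = −0.04, so p = 238.1 − 0.04q.
Supply slope = (194.43 − 153.51)/(2573 − 1209) = 0.03, so p = 117.24 + 0.03q.
Competitive equilibrium: 238.1 − 0.04q = 117.24 + 0.03q → q* = 1726.5714, p* = 169.0371.
For a per-unit tax t: Δq = t/0.07, so DWL = ½·t·(t/0.07) = t²/0.14.
At t = 41.7: DWL = 12420.643. At t = 69.7: DWL = 34700.643.
Increase = 34700.643 − 12420.643 = 22280.

22280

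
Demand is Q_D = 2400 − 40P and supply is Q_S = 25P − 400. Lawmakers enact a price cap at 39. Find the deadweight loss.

In inverse form: demand P = 60 − 0.025Q, supply P = 16 + 0.04Q.
Competitive equilibrium: 60 − 0.025Q = 16 + 0.04Q → Q* = 676.9231, P* = 43.0769.
At the ceiling P = 39, quantity supplied = (39 − 16)/0.04 = 575.
Willingness to pay at Q' = 575: 60 − 0.025·575 = 45.625.
ΔQ = 676.9231 − 575 = 101.9231; wedge = 45.625 − 39 = 6.625.
The triangle = ½ × 101.9231 × 6.625 = 337.62.

337.62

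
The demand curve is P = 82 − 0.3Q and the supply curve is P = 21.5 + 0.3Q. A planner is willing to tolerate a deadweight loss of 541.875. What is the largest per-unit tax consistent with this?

25.5

Competitive equilibrium: 82 − 0.3Q = 21.5 + 0.3Q → Q* = 100.8333, P* = 51.75.
A tax t gives ΔQ = t/0.6 and wedge t, so DWL = t²/1.2.
t²/1.2 = 541.875 → t² = 650.25 → t = 25.5.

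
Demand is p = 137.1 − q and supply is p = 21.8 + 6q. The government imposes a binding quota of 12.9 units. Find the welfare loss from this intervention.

44.64

Competitive equilibrium: 137.1 − q = 21.8 + 6q → q* = 16.4714, p* = 120.6286.
At q = 12.9: demand price = 137.1 − 1·12.9 = 124.2; supply price = 21.8 + 6·12.9 = 99.2.
Δq = 16.4714 − 12.9 = 3.5714; wedge = 124.2 − 99.2 = 25.
The triangle = ½ × 3.5714 × 25 = 44.64.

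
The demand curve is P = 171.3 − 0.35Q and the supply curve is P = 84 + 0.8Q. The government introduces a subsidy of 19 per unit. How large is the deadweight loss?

156.96

Competitive equilibrium: 171.3 − 0.35Q = 84 + 0.8Q → Q* = 75.913, P* = 144.7304.
The subsidy lowers effective supply by 19: P = 65 + 0.8Q.
New quantity: 171.3 − 0.35Q = 65 + 0.8Q → Q' = 92.4348.
Overproduction ΔQ = 92.4348 − 75.913 = 16.5218; wedge = subsidy = 19.
DWL = ½ × 16.5218 × 19 = 156.96.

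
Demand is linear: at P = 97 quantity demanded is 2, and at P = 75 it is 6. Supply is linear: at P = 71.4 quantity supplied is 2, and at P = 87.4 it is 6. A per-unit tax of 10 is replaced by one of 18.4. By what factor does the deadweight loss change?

Demand slope = (75 − 97)/(6 − 2) = −5.5, so P = 108 − 5.5Q.
Supply slope = (87.4 − 71.4)/(6 − 2) = 4, so P = 63.4 + 4Q.
Competitive equilibrium: 108 − 5.5Q = 63.4 + 4Q → Q* = 4.6947, P* = 82.1789.
For a per-unit tax t: ΔQ = t/9.5, so DWL = ½·t·(t/9.5) = t²/19.
At t = 10: DWL = 5.263. At t = 18.4: DWL = 17.819.
Ratio = (18.4/10)² = 3.3856.

3.3856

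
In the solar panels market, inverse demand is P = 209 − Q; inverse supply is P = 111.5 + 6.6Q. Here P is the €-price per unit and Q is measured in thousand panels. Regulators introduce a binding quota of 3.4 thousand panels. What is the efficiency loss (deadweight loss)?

Competitive equilibrium: 209 − Q = 111.5 + 6.6Q → Q* = 12.8289, P* = 196.1711.
At Q = 3.4: demand price = 209 − 1·3.4 = 205.6; supply price = 111.5 + 6.6·3.4 = 133.94.
ΔQ = 12.8289 − 3.4 = 9.4289; wedge = 205.6 − 133.94 = 71.66.
The triangle = ½ × 9.4289 × 71.66 = €337.84 thousand.

€337.84 thousand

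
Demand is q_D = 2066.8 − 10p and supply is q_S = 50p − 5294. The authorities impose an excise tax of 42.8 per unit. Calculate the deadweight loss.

7632.67

In inverse form: demand p = 206.68 − 0.1q, supply p = 105.88 + 0.02q.
Competitive equilibrium: 206.68 − 0.1q = 105.88 + 0.02q → q* = 840, p* = 122.68.
With the tax, the buyer price exceeds the seller price by 42.8: (206.68 − 0.1q) − (105.88 + 0.02q) = 42.8 → q' = 483.3333.
Δq = 840 − 483.3333 = 356.6667; the wedge equals the tax, 42.8.
DWL = ½ × 356.6667 × 42.8 = 7632.67.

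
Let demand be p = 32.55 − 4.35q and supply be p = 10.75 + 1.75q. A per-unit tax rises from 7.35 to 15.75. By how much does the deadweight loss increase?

15.90

Competitive equilibrium: 32.55 − 4.35q = 10.75 + 1.75q → q* = 3.5738, p* = 17.0041.
For a per-unit tax t: Δq = t/6.1, so DWL = ½·t·(t/6.1) = t²/12.2.
At t = 7.35: DWL = 4.4281. At t = 15.75: DWL = 20.333.
Increase = 20.333 − 4.4281 = 15.90.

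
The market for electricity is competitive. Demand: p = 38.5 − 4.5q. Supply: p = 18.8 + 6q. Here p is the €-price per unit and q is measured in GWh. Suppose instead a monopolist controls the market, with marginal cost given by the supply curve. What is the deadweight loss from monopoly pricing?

Competitive equilibrium: 38.5 − 4.5q = 18.8 + 6q → q* = 1.8762, p* = 30.0571.
Marginal revenue: MR = 38.5 − 9q. Set MR = MC: 38.5 − 9q = 18.8 + 6q → q_m = 1.3133.
Price p_m = 38.5 − 4.5·1.3133 = 32.5902; MC(q_m) = 18.8 + 6·1.3133 = 26.6798.
Competitive q* = 1.8762, so Δq = 0.5629; wedge = 32.5902 − 26.6798 = 5.9104.
Deadweight loss = ½ × 0.5629 × 5.9104 = €1.66.

€1.66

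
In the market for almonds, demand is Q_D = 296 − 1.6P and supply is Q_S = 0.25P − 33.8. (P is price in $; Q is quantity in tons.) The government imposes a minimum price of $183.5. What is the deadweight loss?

In inverse form: demand P = 185 − 0.625Q, supply P = 135.2 + 4Q.
Competitive equilibrium: 185 − 0.625Q = 135.2 + 4Q → Q* = 10.7676, P* = 178.2703.
At the floor P = 183.5, quantity demanded = (185 − 183.5)/0.625 = 2.4.
Sellers' marginal cost at Q' = 2.4: 135.2 + 4·2.4 = 144.8.
ΔQ = 10.7676 − 2.4 = 8.3676; wedge = 183.5 − 144.8 = 38.7.
Deadweight loss = ½ × 8.3676 × 38.7 = $161.91.

$161.91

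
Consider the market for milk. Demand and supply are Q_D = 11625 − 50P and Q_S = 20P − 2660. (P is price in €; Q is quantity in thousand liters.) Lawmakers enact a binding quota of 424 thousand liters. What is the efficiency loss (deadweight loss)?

€34820.23 thousand

In inverse form: demand P = 232.5 − 0.02Q, supply P = 133 + 0.05Q.
Competitive equilibrium: 232.5 − 0.02Q = 133 + 0.05Q → Q* = 1421.4286, P* = 204.0714.
At Q = 424: demand price = 232.5 − 0.02·424 = 224.02; supply price = 133 + 0.05·424 = 154.2.
ΔQ = 1421.4286 − 424 = 997.4286; wedge = 224.02 − 154.2 = 69.82.
DWL = ½ × 997.4286 × 69.82 = €34820.23 thousand.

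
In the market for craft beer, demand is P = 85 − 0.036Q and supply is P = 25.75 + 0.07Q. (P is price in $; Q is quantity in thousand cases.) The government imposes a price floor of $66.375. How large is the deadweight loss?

Competitive equilibrium: 85 − 0.036Q = 25.75 + 0.07Q → Q* = 558.9623, P* = 64.8774.
At the floor P = 66.375, quantity demanded = (85 − 66.375)/0.036 = 517.3611.
Sellers' marginal cost at Q' = 517.3611: 25.75 + 0.07·517.3611 = 61.9653.
ΔQ = 558.9623 − 517.3611 = 41.6012; wedge = 66.375 − 61.9653 = 4.4097.
Welfare loss = ½ × 41.6012 × 4.4097 = $91.72 thousand.

$91.72 thousand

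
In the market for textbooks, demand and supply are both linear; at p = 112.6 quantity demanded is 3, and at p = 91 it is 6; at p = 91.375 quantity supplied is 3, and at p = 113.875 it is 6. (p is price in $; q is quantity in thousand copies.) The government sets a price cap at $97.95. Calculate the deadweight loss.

$2.36 thousand

Demand slope = (91 − 112.6)/(6 − 3) = −7.2, so p = 134.2 − 7.2q.
Supply slope = (113.875 − 91.375)/(6 − 3) = 7.5, so p = 68.875 + 7.5q.
Competitive equilibrium: 134.2 − 7.2q = 68.875 + 7.5q → q* = 4.4439, p* = 102.2041.
At the ceiling p = 97.95, quantity supplied = (97.95 − 68.875)/7.5 = 3.8767.
Willingness to pay at q' = 3.8767: 134.2 − 7.2·3.8767 = 106.2878.
Δq = 4.4439 − 3.8767 = 0.5672; wedge = 106.2878 − 97.95 = 8.3378.
The triangle = ½ × 0.5672 × 8.3378 = $2.36 thousand.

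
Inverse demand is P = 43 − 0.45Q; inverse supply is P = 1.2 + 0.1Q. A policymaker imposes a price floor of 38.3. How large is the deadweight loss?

Competitive equilibrium: 43 − 0.45Q = 1.2 + 0.1Q → Q* = 76, P* = 8.8.
At the floor P = 38.3, quantity demanded = (43 − 38.3)/0.45 = 10.4444.
Sellers' marginal cost at Q' = 10.4444: 1.2 + 0.1·10.4444 = 2.2444.
ΔQ = 76 − 10.4444 = 65.5556; wedge = 38.3 − 2.2444 = 36.0556.
Welfare loss = ½ × 65.5556 × 36.0556 = 1181.82.

1181.82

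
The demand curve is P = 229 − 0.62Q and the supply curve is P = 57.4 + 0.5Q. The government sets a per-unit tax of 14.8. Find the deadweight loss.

97.79

Competitive equilibrium: 229 − 0.62Q = 57.4 + 0.5Q → Q* = 153.2143, P* = 134.0071.
With the tax, the buyer price exceeds the seller price by 14.8: (229 − 0.62Q) − (57.4 + 0.5Q) = 14.8 → Q' = 140.
ΔQ = 153.2143 − 140 = 13.2143; the wedge equals the tax, 14.8.
Welfare loss = ½ × 13.2143 × 14.8 = 97.79.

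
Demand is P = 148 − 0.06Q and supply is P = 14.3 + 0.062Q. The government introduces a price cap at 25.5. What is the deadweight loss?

Competitive equilibrium: 148 − 0.06Q = 14.3 + 0.062Q → Q* = 1095.9016, P* = 82.2459.
At the ceiling P = 25.5, quantity supplied = (25.5 − 14.3)/0.062 = 180.6452.
Willingness to pay at Q' = 180.6452: 148 − 0.06·180.6452 = 137.1613.
ΔQ = 1095.9016 − 180.6452 = 915.2564; wedge = 137.1613 − 25.5 = 111.6613.
Deadweight loss = ½ × 915.2564 × 111.6613 = 51099.36.

51099.36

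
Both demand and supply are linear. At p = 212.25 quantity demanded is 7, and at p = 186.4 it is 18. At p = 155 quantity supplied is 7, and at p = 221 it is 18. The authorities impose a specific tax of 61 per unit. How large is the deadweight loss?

Demand slope = (186.4 − 212.25)/(18 − 7) = −2.35, so p = 228.7 − 2.35q.
Supply slope = (221 − 155)/(18 − 7) = 6, so p = 113 + 6q.
Competitive equilibrium: 228.7 − 2.35q = 113 + 6q → q* = 13.8563, p* = 196.1377.
With the tax, the buyer price exceeds the seller price by 61: (228.7 − 2.35q) − (113 + 6q) = 61 → q' = 6.5509.
Δq = 13.8563 − 6.5509 = 7.3054; the wedge equals the tax, 61.
Deadweight loss = ½ × 7.3054 × 61 = 222.81.

222.81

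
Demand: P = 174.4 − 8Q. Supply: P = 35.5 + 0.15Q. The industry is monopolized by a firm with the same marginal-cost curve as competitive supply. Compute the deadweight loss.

Competitive equilibrium: 174.4 − 8Q = 35.5 + 0.15Q → Q* = 17.0429, P* = 38.0564.
Marginal revenue: MR = 174.4 − 16Q. Set MR = MC: 174.4 − 16Q = 35.5 + 0.15Q → Q_m = 8.6006.
Price P_m = 174.4 − 8·8.6006 = 105.5952; MC(Q_m) = 35.5 + 0.15·8.6006 = 36.7901.
Competitive Q* = 17.0429, so ΔQ = 8.4423; wedge = 105.5952 − 36.7901 = 68.8051.
Welfare loss = ½ × 8.4423 × 68.8051 = 290.44.

290.44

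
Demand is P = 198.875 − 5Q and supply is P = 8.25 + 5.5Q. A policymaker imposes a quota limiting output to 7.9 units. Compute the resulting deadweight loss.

552.09

Competitive equilibrium: 198.875 − 5Q = 8.25 + 5.5Q → Q* = 18.1548, P* = 108.1012.
At Q = 7.9: demand price = 198.875 − 5·7.9 = 159.375; supply price = 8.25 + 5.5·7.9 = 51.7.
ΔQ = 18.1548 − 7.9 = 10.2548; wedge = 159.375 − 51.7 = 107.675.
Deadweight loss = ½ × 10.2548 × 107.675 = 552.09.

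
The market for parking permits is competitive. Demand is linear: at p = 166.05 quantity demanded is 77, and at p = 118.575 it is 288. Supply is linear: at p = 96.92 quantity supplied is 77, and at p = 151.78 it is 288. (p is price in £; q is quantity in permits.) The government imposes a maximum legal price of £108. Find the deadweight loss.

Demand slope = (118.575 − 166.05)/(288 − 77) = −0.225, so p = 183.375 − 0.225q.
Supply slope = (151.78 − 96.92)/(288 − 77) = 0.26, so p = 76.9 + 0.26q.
Competitive equilibrium: 183.375 − 0.225q = 76.9 + 0.26q → q* = 219.53608, p* = 133.97938.
At the ceiling p = 108, quantity supplied = (108 − 76.9)/0.26 = 119.61538.
Willingness to pay at q' = 119.61538: 183.375 − 0.225·119.61538 = 156.46154.
Δq = 219.53608 − 119.61538 = 99.9207; wedge = 156.46154 − 108 = 48.46154.
Welfare loss = ½ × 99.9207 × 48.46154 = £2421.16.

£2421.16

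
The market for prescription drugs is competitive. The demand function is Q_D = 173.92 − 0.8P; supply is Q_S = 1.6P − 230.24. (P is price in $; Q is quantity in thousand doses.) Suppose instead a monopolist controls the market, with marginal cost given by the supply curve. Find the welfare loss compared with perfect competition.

In inverse form: demand P = 217.4 − 1.25Q, supply P = 143.9 + 0.625Q.
Competitive equilibrium: 217.4 − 1.25Q = 143.9 + 0.625Q → Q* = 39.2, P* = 168.4.
Marginal revenue: MR = 217.4 − 2.5Q. Set MR = MC: 217.4 − 2.5Q = 143.9 + 0.625Q → Q_m = 23.52.
Price P_m = 217.4 − 1.25·23.52 = 188; MC(Q_m) = 143.9 + 0.625·23.52 = 158.6.
Competitive Q* = 39.2, so ΔQ = 15.68; wedge = 188 − 158.6 = 29.4.
The triangle = ½ × 15.68 × 29.4 = $230.496 thousand.

$230.496 thousand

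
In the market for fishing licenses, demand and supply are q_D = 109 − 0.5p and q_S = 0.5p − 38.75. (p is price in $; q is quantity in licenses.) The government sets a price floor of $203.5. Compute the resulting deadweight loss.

In inverse form: demand p = 218 − 2q, supply p = 77.5 + 2q.
Competitive equilibrium: 218 − 2q = 77.5 + 2q → q* = 35.125, p* = 147.75.
At the floor p = 203.5, quantity demanded = (218 − 203.5)/2 = 7.25.
Sellers' marginal cost at q' = 7.25: 77.5 + 2·7.25 = 92.
Δq = 35.125 − 7.25 = 27.875; wedge = 203.5 − 92 = 111.5.
DWL = ½ × 27.875 × 111.5 = $1554.03.

$1554.03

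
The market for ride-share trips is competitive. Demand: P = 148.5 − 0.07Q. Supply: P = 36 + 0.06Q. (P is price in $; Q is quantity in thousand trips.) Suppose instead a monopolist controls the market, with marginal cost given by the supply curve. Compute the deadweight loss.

$5963.04 thousand

Competitive equilibrium: 148.5 − 0.07Q = 36 + 0.06Q → Q* = 865.3846, P* = 87.9231.
Marginal revenue: MR = 148.5 − 0.14Q. Set MR = MC: 148.5 − 0.14Q = 36 + 0.06Q → Q_m = 562.5.
Price P_m = 148.5 − 0.07·562.5 = 109.125; MC(Q_m) = 36 + 0.06·562.5 = 69.75.
Competitive Q* = 865.3846, so ΔQ = 302.8846; wedge = 109.125 − 69.75 = 39.375.
Welfare loss = ½ × 302.8846 × 39.375 = $5963.04 thousand.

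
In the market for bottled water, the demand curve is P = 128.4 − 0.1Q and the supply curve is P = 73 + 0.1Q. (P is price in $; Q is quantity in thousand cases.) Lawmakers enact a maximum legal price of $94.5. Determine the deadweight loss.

Competitive equilibrium: 128.4 − 0.1Q = 73 + 0.1Q → Q* = 277, P* = 100.7.
At the ceiling P = 94.5, quantity supplied = (94.5 − 73)/0.1 = 215.
Willingness to pay at Q' = 215: 128.4 − 0.1·215 = 106.9.
ΔQ = 277 − 215 = 62; wedge = 106.9 − 94.5 = 12.4.
Welfare loss = ½ × 62 × 12.4 = $384.40 thousand.

$384.40 thousand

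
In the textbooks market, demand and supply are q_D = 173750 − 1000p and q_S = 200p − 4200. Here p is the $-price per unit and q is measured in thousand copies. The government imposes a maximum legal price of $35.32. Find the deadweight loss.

$1531511.70 thousand

In inverse form: demand p = 173.75 − 0.001q, supply p = 21 + 0.005q.
Competitive equilibrium: 173.75 − 0.001q = 21 + 0.005q → q* = 25458.33333, p* = 148.29167.
At the ceiling p = 35.32, quantity supplied = (35.32 − 21)/0.005 = 2864.
Willingness to pay at q' = 2864: 173.75 − 0.001·2864 = 170.886.
Δq = 25458.33333 − 2864 = 22594.33333; wedge = 170.886 − 35.32 = 135.566.
The triangle = ½ × 22594.33333 × 135.566 = $1531511.70 thousand.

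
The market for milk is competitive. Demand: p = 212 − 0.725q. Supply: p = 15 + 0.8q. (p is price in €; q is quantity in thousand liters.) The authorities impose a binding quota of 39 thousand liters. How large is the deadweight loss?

€6201.02 thousand

Competitive equilibrium: 212 − 0.725q = 15 + 0.8q → q* = 129.1803, p* = 118.3443.
At q = 39: demand price = 212 − 0.725·39 = 183.725; supply price = 15 + 0.8·39 = 46.2.
Δq = 129.1803 − 39 = 90.1803; wedge = 183.725 − 46.2 = 137.525.
The triangle = ½ × 90.1803 × 137.525 = €6201.02 thousand.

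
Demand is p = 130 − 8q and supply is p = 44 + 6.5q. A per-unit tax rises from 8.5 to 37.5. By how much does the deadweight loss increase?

46

Competitive equilibrium: 130 − 8q = 44 + 6.5q → q* = 5.931, p* = 82.5517.
For a per-unit tax t: Δq = t/14.5, so DWL = ½·t·(t/14.5) = t²/29.
At t = 8.5: DWL = 2.491. At t = 37.5: DWL = 48.491.
Increase = 48.491 − 2.491 = 46.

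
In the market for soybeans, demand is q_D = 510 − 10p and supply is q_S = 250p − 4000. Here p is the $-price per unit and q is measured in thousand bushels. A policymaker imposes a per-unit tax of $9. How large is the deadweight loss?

In inverse form: demand p = 51 − 0.1q, supply p = 16 + 0.004q.
Competitive equilibrium: 51 − 0.1q = 16 + 0.004q → q* = 336.5385, p* = 17.3462.
With the tax, the buyer price exceeds the seller price by 9: (51 − 0.1q) − (16 + 0.004q) = 9 → q' = 250.
Δq = 336.5385 − 250 = 86.5385; the wedge equals the tax, 9.
Welfare loss = ½ × 86.5385 × 9 = $389.42 thousand.

$389.42 thousand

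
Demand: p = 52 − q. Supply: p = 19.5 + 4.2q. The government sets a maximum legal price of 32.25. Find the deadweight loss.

26.86

Competitive equilibrium: 52 − q = 19.5 + 4.2q → q* = 6.25, p* = 45.75.
At the ceiling p = 32.25, quantity supplied = (32.25 − 19.5)/4.2 = 3.0357.
Willingness to pay at q' = 3.0357: 52 − 1·3.0357 = 48.9643.
Δq = 6.25 − 3.0357 = 3.2143; wedge = 48.9643 − 32.25 = 16.7143.
Deadweight loss = ½ × 3.2143 × 16.7143 = 26.86.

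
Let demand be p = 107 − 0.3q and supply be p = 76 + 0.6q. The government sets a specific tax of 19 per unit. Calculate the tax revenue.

253.33

Competitive equilibrium: 107 − 0.3q = 76 + 0.6q → q* = 34.4444, p* = 96.6667.
With the tax, the buyer price exceeds the seller price by 19: (107 − 0.3q) − (76 + 0.6q) = 19 → q' = 13.3333.
Tax revenue = 19 × 13.3333 = 253.33.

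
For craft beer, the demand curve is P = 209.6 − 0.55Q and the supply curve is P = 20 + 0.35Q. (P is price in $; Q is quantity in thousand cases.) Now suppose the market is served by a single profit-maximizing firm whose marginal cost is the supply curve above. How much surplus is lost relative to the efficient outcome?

$2873.38 thousand

Competitive equilibrium: 209.6 − 0.55Q = 20 + 0.35Q → Q* = 210.66667, P* = 93.73333.
Marginal revenue: MR = 209.6 − 1.1Q. Set MR = MC: 209.6 − 1.1Q = 20 + 0.35Q → Q_m = 130.75862.
Price P_m = 209.6 − 0.55·130.75862 = 137.68276; MC(Q_m) = 20 + 0.35·130.75862 = 65.76552.
Competitive Q* = 210.66667, so ΔQ = 79.90805; wedge = 137.68276 − 65.76552 = 71.91724.
DWL = ½ × 79.90805 × 71.91724 = $2873.38 thousand.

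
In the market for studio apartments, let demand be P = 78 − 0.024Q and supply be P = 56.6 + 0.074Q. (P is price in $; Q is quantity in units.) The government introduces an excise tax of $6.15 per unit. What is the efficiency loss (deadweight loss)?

Competitive equilibrium: 78 − 0.024Q = 56.6 + 0.074Q → Q* = 218.3673, P* = 72.7592.
With the tax, the buyer price exceeds the seller price by 6.15: (78 − 0.024Q) − (56.6 + 0.074Q) = 6.15 → Q' = 155.6122.
ΔQ = 218.3673 − 155.6122 = 62.7551; the wedge equals the tax, 6.15.
The triangle = ½ × 62.7551 × 6.15 = $192.97.

$192.97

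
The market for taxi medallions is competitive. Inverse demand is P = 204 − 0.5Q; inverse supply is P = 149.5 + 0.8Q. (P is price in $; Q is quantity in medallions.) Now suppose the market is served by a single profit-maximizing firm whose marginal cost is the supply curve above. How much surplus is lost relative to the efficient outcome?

Competitive equilibrium: 204 − 0.5Q = 149.5 + 0.8Q → Q* = 41.9231, P* = 183.0385.
Marginal revenue: MR = 204 − Q. Set MR = MC: 204 − Q = 149.5 + 0.8Q → Q_m = 30.2778.
Price P_m = 204 − 0.5·30.2778 = 188.8611; MC(Q_m) = 149.5 + 0.8·30.2778 = 173.7222.
Competitive Q* = 41.9231, so ΔQ = 11.6453; wedge = 188.8611 − 173.7222 = 15.1389.
The triangle = ½ × 11.6453 × 15.1389 = $88.15.

$88.15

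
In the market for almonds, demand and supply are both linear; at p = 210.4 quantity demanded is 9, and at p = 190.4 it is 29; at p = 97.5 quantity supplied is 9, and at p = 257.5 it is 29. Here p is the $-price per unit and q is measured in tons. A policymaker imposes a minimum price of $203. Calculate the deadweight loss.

$119.09

Demand slope = (190.4 − 210.4)/(29 − 9) = −1, so p = 219.4 − q.
Supply slope = (257.5 − 97.5)/(29 − 9) = 8, so p = 25.5 + 8q.
Competitive equilibrium: 219.4 − q = 25.5 + 8q → q* = 21.5444, p* = 197.8556.
At the floor p = 203, quantity demanded = (219.4 − 203)/1 = 16.4.
Sellers' marginal cost at q' = 16.4: 25.5 + 8·16.4 = 156.7.
Δq = 21.5444 − 16.4 = 5.1444; wedge = 203 − 156.7 = 46.3.
Deadweight loss = ½ × 5.1444 × 46.3 = $119.09.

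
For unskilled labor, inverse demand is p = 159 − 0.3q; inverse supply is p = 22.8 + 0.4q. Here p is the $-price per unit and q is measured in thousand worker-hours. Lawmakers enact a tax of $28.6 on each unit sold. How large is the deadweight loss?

Competitive equilibrium: 159 − 0.3q = 22.8 + 0.4q → q* = 194.5714, p* = 100.6286.
With the tax, the buyer price exceeds the seller price by 28.6: (159 − 0.3q) − (22.8 + 0.4q) = 28.6 → q' = 153.7143.
Δq = 194.5714 − 153.7143 = 40.8571; the wedge equals the tax, 28.6.
Welfare loss = ½ × 40.8571 × 28.6 = $584.26 thousand.

$584.26 thousand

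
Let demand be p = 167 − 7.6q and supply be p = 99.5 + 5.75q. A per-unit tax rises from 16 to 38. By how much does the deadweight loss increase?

44.49

Competitive equilibrium: 167 − 7.6q = 99.5 + 5.75q → q* = 5.0562, p* = 128.573.
For a per-unit tax t: Δq = t/13.35, so DWL = ½·t·(t/13.35) = t²/26.7.
At t = 16: DWL = 9.588. At t = 38: DWL = 54.082.
Increase = 54.082 − 9.588 = 44.49.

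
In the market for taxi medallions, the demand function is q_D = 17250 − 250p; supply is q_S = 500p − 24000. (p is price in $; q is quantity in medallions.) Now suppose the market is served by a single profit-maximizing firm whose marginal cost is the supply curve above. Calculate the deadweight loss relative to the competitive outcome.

$5880

In inverse form: demand p = 69 − 0.004q, supply p = 48 + 0.002q.
Competitive equilibrium: 69 − 0.004q = 48 + 0.002q → q* = 3500, p* = 55.
Marginal revenue: MR = 69 − 0.008q. Set MR = MC: 69 − 0.008q = 48 + 0.002q → q_m = 2100.
Price p_m = 69 − 0.004·2100 = 60.6; MC(q_m) = 48 + 0.002·2100 = 52.2.
Competitive q* = 3500, so Δq = 1400; wedge = 60.6 − 52.2 = 8.4.
Welfare loss = ½ × 1400 × 8.4 = $5880.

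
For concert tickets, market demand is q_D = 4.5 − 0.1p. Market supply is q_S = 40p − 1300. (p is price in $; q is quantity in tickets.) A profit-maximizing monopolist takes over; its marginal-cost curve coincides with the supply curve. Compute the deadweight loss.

In inverse form: demand p = 45 − 10q, supply p = 32.5 + 0.025q.
Competitive equilibrium: 45 − 10q = 32.5 + 0.025q → q* = 1.2469, p* = 32.5312.
Marginal revenue: MR = 45 − 20q. Set MR = MC: 45 − 20q = 32.5 + 0.025q → q_m = 0.6242.
Price p_m = 45 − 10·0.6242 = 38.758; MC(q_m) = 32.5 + 0.025·0.6242 = 32.5156.
Competitive q* = 1.2469, so Δq = 0.6227; wedge = 38.758 − 32.5156 = 6.2424.
DWL = ½ × 0.6227 × 6.2424 = $1.94.

$1.94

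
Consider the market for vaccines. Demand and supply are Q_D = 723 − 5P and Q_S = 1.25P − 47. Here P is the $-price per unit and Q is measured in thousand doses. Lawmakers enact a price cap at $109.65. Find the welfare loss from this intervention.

$143.44 thousand

In inverse form: demand P = 144.6 − 0.2Q, supply P = 37.6 + 0.8Q.
Competitive equilibrium: 144.6 − 0.2Q = 37.6 + 0.8Q → Q* = 107, P* = 123.2.
At the ceiling P = 109.65, quantity supplied = (109.65 − 37.6)/0.8 = 90.0625.
Willingness to pay at Q' = 90.0625: 144.6 − 0.2·90.0625 = 126.5875.
ΔQ = 107 − 90.0625 = 16.9375; wedge = 126.5875 − 109.65 = 16.9375.
The triangle = ½ × 16.9375 × 16.9375 = $143.44 thousand.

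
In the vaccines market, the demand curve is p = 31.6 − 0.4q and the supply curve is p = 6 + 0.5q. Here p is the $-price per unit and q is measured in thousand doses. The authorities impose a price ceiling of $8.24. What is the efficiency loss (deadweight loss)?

$258.43 thousand

Competitive equilibrium: 31.6 − 0.4q = 6 + 0.5q → q* = 28.4444, p* = 20.2222.
At the ceiling p = 8.24, quantity supplied = (8.24 − 6)/0.5 = 4.48.
Willingness to pay at q' = 4.48: 31.6 − 0.4·4.48 = 29.808.
Δq = 28.4444 − 4.48 = 23.9644; wedge = 29.808 − 8.24 = 21.568.
DWL = ½ × 23.9644 × 21.568 = $258.43 thousand.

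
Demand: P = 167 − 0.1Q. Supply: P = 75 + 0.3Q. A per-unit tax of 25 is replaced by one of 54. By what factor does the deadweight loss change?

Competitive equilibrium: 167 − 0.1Q = 75 + 0.3Q → Q* = 230, P* = 144.
For a per-unit tax t: ΔQ = t/0.4, so DWL = ½·t·(t/0.4) = t²/0.8.
At t = 25: DWL = 781.25. At t = 54: DWL = 3645.
Ratio = (54/25)² = 4.6656.

4.6656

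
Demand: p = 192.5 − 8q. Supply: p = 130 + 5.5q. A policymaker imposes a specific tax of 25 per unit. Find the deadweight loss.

23.15

Competitive equilibrium: 192.5 − 8q = 130 + 5.5q → q* = 4.6296, p* = 155.463.
With the tax, the buyer price exceeds the seller price by 25: (192.5 − 8q) − (130 + 5.5q) = 25 → q' = 2.7778.
Δq = 4.6296 − 2.7778 = 1.8518; the wedge equals the tax, 25.
The triangle = ½ × 1.8518 × 25 = 23.15.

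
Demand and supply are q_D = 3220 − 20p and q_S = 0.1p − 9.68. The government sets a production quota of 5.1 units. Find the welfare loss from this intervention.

In inverse form: demand p = 161 − 0.05q, supply p = 96.8 + 10q.
Competitive equilibrium: 161 − 0.05q = 96.8 + 10q → q* = 6.3881, p* = 160.6806.
At q = 5.1: demand price = 161 − 0.05·5.1 = 160.745; supply price = 96.8 + 10·5.1 = 147.8.
Δq = 6.3881 − 5.1 = 1.2881; wedge = 160.745 − 147.8 = 12.945.
DWL = ½ × 1.2881 × 12.945 = 8.34.

8.34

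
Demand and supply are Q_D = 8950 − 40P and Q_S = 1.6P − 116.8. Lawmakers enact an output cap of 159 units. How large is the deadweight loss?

In inverse form: demand P = 223.75 − 0.025Q, supply P = 73 + 0.625Q.
Competitive equilibrium: 223.75 − 0.025Q = 73 + 0.625Q → Q* = 231.9231, P* = 217.9519.
At Q = 159: demand price = 223.75 − 0.025·159 = 219.775; supply price = 73 + 0.625·159 = 172.375.
ΔQ = 231.9231 − 159 = 72.9231; wedge = 219.775 − 172.375 = 47.4.
DWL = ½ × 72.9231 × 47.4 = 1728.28.

1728.28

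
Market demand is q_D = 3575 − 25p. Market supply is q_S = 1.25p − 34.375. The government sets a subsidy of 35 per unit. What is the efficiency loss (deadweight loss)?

In inverse form: demand p = 143 − 0.04q, supply p = 27.5 + 0.8q.
Competitive equilibrium: 143 − 0.04q = 27.5 + 0.8q → q* = 137.5, p* = 137.5.
The subsidy lowers effective supply by 35: p = 0.8q − 7.5.
New quantity: 143 − 0.04q = 0.8q − 7.5 → q' = 179.1667.
Overproduction Δq = 179.1667 − 137.5 = 41.6667; wedge = subsidy = 35.
DWL = ½ × 41.6667 × 35 = 729.17.

729.17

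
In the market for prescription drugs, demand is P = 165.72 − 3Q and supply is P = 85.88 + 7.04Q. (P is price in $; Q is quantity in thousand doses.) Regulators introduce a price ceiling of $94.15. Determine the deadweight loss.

Competitive equilibrium: 165.72 − 3Q = 85.88 + 7.04Q → Q* = 7.9522, P* = 141.8634.
At the ceiling P = 94.15, quantity supplied = (94.15 − 85.88)/7.04 = 1.1747.
Willingness to pay at Q' = 1.1747: 165.72 − 3·1.1747 = 162.1959.
ΔQ = 7.9522 − 1.1747 = 6.7775; wedge = 162.1959 − 94.15 = 68.0459.
The triangle = ½ × 6.7775 × 68.0459 = $230.59 thousand.

$230.59 thousand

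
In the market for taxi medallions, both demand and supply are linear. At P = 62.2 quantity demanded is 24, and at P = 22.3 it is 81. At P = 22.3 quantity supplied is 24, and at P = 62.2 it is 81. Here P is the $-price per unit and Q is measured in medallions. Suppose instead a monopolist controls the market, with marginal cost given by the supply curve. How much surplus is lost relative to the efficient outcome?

Demand slope = (22.3 − 62.2)/(81 − 24) = −0.7, so P = 79 − 0.7Q.
Supply slope = (62.2 − 22.3)/(81 − 24) = 0.7, so P = 5.5 + 0.7Q.
Competitive equilibrium: 79 − 0.7Q = 5.5 + 0.7Q → Q* = 52.5, P* = 42.25.
Marginal revenue: MR = 79 − 1.4Q. Set MR = MC: 79 − 1.4Q = 5.5 + 0.7Q → Q_m = 35.
Price P_m = 79 − 0.7·35 = 54.5; MC(Q_m) = 5.5 + 0.7·35 = 30.
Competitive Q* = 52.5, so ΔQ = 17.5; wedge = 54.5 − 30 = 24.5.
Welfare loss = ½ × 17.5 × 24.5 = $214.375.

$214.375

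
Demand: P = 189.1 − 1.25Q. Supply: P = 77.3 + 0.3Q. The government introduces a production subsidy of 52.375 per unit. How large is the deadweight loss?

Competitive equilibrium: 189.1 − 1.25Q = 77.3 + 0.3Q → Q* = 72.12903, P* = 98.93871.
The subsidy lowers effective supply by 52.375: P = 24.925 + 0.3Q.
New quantity: 189.1 − 1.25Q = 24.925 + 0.3Q → Q' = 105.91935.
Overproduction ΔQ = 105.91935 − 72.12903 = 33.79032; wedge = subsidy = 52.375.
Welfare loss = ½ × 33.79032 × 52.375 = 884.88.

884.88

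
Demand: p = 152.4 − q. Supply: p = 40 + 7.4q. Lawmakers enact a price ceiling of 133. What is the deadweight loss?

2.78

Competitive equilibrium: 152.4 − q = 40 + 7.4q → q* = 13.381, p* = 139.019.
At the ceiling p = 133, quantity supplied = (133 − 40)/7.4 = 12.5676.
Willingness to pay at q' = 12.5676: 152.4 − 1·12.5676 = 139.8324.
Δq = 13.381 − 12.5676 = 0.8134; wedge = 139.8324 − 133 = 6.8324.
Welfare loss = ½ × 0.8134 × 6.8324 = 2.78.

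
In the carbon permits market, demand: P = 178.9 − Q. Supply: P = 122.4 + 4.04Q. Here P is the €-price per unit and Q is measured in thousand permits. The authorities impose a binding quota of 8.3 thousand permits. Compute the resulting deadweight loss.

Competitive equilibrium: 178.9 − Q = 122.4 + 4.04Q → Q* = 11.2103, P* = 167.6897.
At Q = 8.3: demand price = 178.9 − 1·8.3 = 170.6; supply price = 122.4 + 4.04·8.3 = 155.932.
ΔQ = 11.2103 − 8.3 = 2.9103; wedge = 170.6 − 155.932 = 14.668.
Deadweight loss = ½ × 2.9103 × 14.668 = €21.34 thousand.

€21.34 thousand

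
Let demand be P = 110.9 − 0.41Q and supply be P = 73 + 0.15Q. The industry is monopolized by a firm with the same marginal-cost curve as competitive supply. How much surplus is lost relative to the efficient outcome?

229.13

Competitive equilibrium: 110.9 − 0.41Q = 73 + 0.15Q → Q* = 67.6786, P* = 83.1518.
Marginal revenue: MR = 110.9 − 0.82Q. Set MR = MC: 110.9 − 0.82Q = 73 + 0.15Q → Q_m = 39.0722.
Price P_m = 110.9 − 0.41·39.0722 = 94.8804; MC(Q_m) = 73 + 0.15·39.0722 = 78.8608.
Competitive Q* = 67.6786, so ΔQ = 28.6064; wedge = 94.8804 − 78.8608 = 16.0196.
Deadweight loss = ½ × 28.6064 × 16.0196 = 229.13.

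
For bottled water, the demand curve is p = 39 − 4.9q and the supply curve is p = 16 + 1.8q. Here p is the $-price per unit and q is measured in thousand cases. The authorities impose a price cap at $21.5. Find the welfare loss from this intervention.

Competitive equilibrium: 39 − 4.9q = 16 + 1.8q → q* = 3.4328, p* = 22.1791.
At the ceiling p = 21.5, quantity supplied = (21.5 − 16)/1.8 = 3.0556.
Willingness to pay at q' = 3.0556: 39 − 4.9·3.0556 = 24.0276.
Δq = 3.4328 − 3.0556 = 0.3772; wedge = 24.0276 − 21.5 = 2.5276.
Welfare loss = ½ × 0.3772 × 2.5276 = $0.48 thousand.

$0.48 thousand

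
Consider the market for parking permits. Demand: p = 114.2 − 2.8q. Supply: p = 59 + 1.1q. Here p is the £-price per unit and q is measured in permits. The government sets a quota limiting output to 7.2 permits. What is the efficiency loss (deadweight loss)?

Competitive equilibrium: 114.2 − 2.8q = 59 + 1.1q → q* = 14.1538, p* = 74.5692.
At q = 7.2: demand price = 114.2 − 2.8·7.2 = 94.04; supply price = 59 + 1.1·7.2 = 66.92.
Δq = 14.1538 − 7.2 = 6.9538; wedge = 94.04 − 66.92 = 27.12.
DWL = ½ × 6.9538 × 27.12 = £94.29.

£94.29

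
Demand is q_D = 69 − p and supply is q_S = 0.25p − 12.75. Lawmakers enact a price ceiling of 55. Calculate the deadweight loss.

In inverse form: demand p = 69 − q, supply p = 51 + 4q.
Competitive equilibrium: 69 − q = 51 + 4q → q* = 3.6, p* = 65.4.
At the ceiling p = 55, quantity supplied = (55 − 51)/4 = 1.
Willingness to pay at q' = 1: 69 − 1·1 = 68.
Δq = 3.6 − 1 = 2.6; wedge = 68 − 55 = 13.
Welfare loss = ½ × 2.6 × 13 = 16.90.

16.90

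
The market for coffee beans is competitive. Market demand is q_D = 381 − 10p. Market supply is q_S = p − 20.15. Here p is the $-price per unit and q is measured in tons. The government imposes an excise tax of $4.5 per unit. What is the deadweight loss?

$9.20

In inverse form: demand p = 38.1 − 0.1q, supply p = 20.15 + q.
Competitive equilibrium: 38.1 − 0.1q = 20.15 + q → q* = 16.3182, p* = 36.4682.
With the tax, the buyer price exceeds the seller price by 4.5: (38.1 − 0.1q) − (20.15 + q) = 4.5 → q' = 12.2273.
Δq = 16.3182 − 12.2273 = 4.0909; the wedge equals the tax, 4.5.
DWL = ½ × 4.0909 × 4.5 = $9.20.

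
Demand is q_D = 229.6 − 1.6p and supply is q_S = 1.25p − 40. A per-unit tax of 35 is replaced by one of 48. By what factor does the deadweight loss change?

In inverse form: demand p = 143.5 − 0.625q, supply p = 32 + 0.8q.
Competitive equilibrium: 143.5 − 0.625q = 32 + 0.8q → q* = 78.2456, p* = 94.5965.
For a per-unit tax t: Δq = t/1.425, so DWL = ½·t·(t/1.425) = t²/2.85.
At t = 35: DWL = 429.825. At t = 48: DWL = 808.421.
Ratio = (48/35)² = 1.881.

1.881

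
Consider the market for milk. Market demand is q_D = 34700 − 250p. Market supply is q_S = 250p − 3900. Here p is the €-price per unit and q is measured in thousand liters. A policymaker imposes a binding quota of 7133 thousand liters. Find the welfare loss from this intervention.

In inverse form: demand p = 138.8 − 0.004q, supply p = 15.6 + 0.004q.
Competitive equilibrium: 138.8 − 0.004q = 15.6 + 0.004q → q* = 15400, p* = 77.2.
At q = 7133: demand price = 138.8 − 0.004·7133 = 110.268; supply price = 15.6 + 0.004·7133 = 44.132.
Δq = 15400 − 7133 = 8267; wedge = 110.268 − 44.132 = 66.136.
Welfare loss = ½ × 8267 × 66.136 = €273373.156 thousand.

€273373.156 thousand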